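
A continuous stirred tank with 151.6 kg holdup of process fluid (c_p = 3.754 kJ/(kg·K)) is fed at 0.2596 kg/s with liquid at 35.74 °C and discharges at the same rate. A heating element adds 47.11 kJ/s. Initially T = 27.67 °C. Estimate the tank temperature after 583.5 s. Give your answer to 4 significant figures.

Unsteady energy balance on the tank contents: M c_p dT/dt = ṁ c_p (T_in − T) + 47.11.
τ = M/ṁ = 583.975 s; T_ss = T_in + Q̇/(ṁ c_p) = 35.74 + 47.11/(0.2596·3.754) = 84.0808 °C.
This is linear first-order; T(t) = T_ss + (T₀ − T_ss) e^(−t/τ).
T(583.5) = 84.0808 + (-56.4108)·e^(−583.5/583.975) = 84.0808 + (-56.4108)·0.368179 = 63.3115 °C.

63.31 °C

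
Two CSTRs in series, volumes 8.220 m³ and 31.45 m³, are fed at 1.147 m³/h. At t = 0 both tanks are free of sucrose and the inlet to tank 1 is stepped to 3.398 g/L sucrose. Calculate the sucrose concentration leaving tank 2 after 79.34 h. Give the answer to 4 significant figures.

Time constants: τᵢ = Vᵢ/Q for each well-mixed tank.
τ₁ = 8.220/1.147 = 7.16652 h; τ₂ = 31.45/1.147 = 27.4194 h.
Tank 1: C₁ = C_in(1 − e^(−t/τ₁)). Tank 2 (τ₁ ≠ τ₂): C₂ = C_in[1 − (τ₁ e^(−t/τ₁) − τ₂ e^(−t/τ₂))/(τ₁ − τ₂)].
At t = 79.34: e^(−t/τ₁) = 1.55582e-05, e^(−t/τ₂) = 0.0553778.
C₂ = 3.398·[1 − (7.16652·1.55582e-05 − 27.4194·0.0553778)/(-20.2528)] = 3.398·0.925032 = 3.14326 g/L.

3.143 g/L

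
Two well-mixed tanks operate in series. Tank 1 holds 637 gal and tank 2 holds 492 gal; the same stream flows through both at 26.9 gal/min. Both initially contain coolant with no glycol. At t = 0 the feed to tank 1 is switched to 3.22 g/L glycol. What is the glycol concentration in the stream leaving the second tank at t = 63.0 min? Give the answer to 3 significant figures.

Each tank obeys Vᵢ dCᵢ/dt = Q(Cᵢ₋₁ − Cᵢ), so τᵢ = Vᵢ/Q.
τ₁ = 637/26.9 = 23.680 min; τ₂ = 492/26.9 = 18.290 min.
Solving the cascade with C₁(0)=C₂(0)=0 gives C₂(t) = C_in[1 − (τ₁ e^(−t/τ₁) − τ₂ e^(−t/τ₂))/(τ₁ − τ₂)].
At t = 63.0: e^(−t/τ₁) = 0.069917, e^(−t/τ₂) = 0.031920.
C₂ = 3.22·[1 − (23.680·0.069917 − 18.290·0.031920)/(5.3903)] = 3.22·0.80115 = 2.5797 g/L.

2.58 g/L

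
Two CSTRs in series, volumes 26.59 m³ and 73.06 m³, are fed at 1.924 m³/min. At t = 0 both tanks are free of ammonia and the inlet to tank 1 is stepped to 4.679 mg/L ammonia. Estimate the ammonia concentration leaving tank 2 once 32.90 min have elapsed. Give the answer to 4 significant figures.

Species balance on tank i: dCᵢ/dt = (Cᵢ₋₁ − Cᵢ)/τᵢ with τᵢ = Vᵢ/Q.
τ₁ = 26.59/1.924 = 13.8202 min; τ₂ = 73.06/1.924 = 37.9730 min.
Tank 1: C₁ = C_in(1 − e^(−t/τ₁)). Tank 2 (τ₁ ≠ τ₂): C₂ = C_in[1 − (τ₁ e^(−t/τ₁) − τ₂ e^(−t/τ₂))/(τ₁ − τ₂)].
At t = 32.90: e^(−t/τ₁) = 0.0924970, e^(−t/τ₂) = 0.420460.
C₂ = 4.679·[1 − (13.8202·0.0924970 − 37.9730·0.420460)/(-24.1528)] = 4.679·0.391880 = 1.83361 mg/L.

1.834 mg/L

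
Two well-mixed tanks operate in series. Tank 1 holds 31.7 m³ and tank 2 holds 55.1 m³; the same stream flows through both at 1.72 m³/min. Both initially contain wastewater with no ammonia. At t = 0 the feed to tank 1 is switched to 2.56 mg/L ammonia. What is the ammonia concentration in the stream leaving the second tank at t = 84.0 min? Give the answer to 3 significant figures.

2.16 mg/L

Each tank obeys Vᵢ dCᵢ/dt = Q(Cᵢ₋₁ − Cᵢ), so τᵢ = Vᵢ/Q.
τ₁ = 31.7/1.72 = 18.430 min; τ₂ = 55.1/1.72 = 32.035 min.
Tank 1: C₁ = C_in(1 − e^(−t/τ₁)). Tank 2 (τ₁ ≠ τ₂): C₂ = C_in[1 − (τ₁ e^(−t/τ₁) − τ₂ e^(−t/τ₂))/(τ₁ − τ₂)].
At t = 84.0: e^(−t/τ₁) = 0.010486, e^(−t/τ₂) = 0.072647.
C₂ = 2.56·[1 − (18.430·0.010486 − 32.035·0.072647)/(-13.605)] = 2.56·0.84314 = 2.1584 mg/L.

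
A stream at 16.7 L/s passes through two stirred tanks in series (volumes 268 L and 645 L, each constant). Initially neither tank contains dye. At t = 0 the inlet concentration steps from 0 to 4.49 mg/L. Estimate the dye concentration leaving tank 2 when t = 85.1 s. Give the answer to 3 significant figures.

3.66 mg/L

Species balance on tank i: dCᵢ/dt = (Cᵢ₋₁ − Cᵢ)/τᵢ with τᵢ = Vᵢ/Q.
τ₁ = 268/16.7 = 16.048 s; τ₂ = 645/16.7 = 38.623 s.
Solving the cascade with C₁(0)=C₂(0)=0 gives C₂(t) = C_in[1 − (τ₁ e^(−t/τ₁) − τ₂ e^(−t/τ₂))/(τ₁ − τ₂)].
At t = 85.1: e^(−t/τ₁) = 0.0049773, e^(−t/τ₂) = 0.11043.
C₂ = 4.49·[1 − (16.048·0.0049773 − 38.623·0.11043)/(-22.575)] = 4.49·0.81460 = 3.6576 mg/L.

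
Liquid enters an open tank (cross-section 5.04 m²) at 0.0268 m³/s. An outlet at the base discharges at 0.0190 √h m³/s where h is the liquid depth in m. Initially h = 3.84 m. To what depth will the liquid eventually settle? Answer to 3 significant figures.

A dh/dt = Q_in − 0.0190 √h. Steady state requires inflow = outflow:
Q_in = 0.0190 √h_ss ⇒ √h_ss = 0.0268/0.0190 = 1.4105.
h_ss = 1.4105² = 1.9896 m. (Since h₀ = 3.84 m > h_ss, the level will fall toward this value.)

1.99 m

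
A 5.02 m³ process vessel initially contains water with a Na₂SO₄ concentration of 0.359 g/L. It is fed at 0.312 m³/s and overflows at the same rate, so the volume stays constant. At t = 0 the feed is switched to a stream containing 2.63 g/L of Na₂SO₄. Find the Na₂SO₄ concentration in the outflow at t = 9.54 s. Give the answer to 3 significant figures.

1.37 g/L

Accumulation = in − out for the solute gives V dC/dt = Q(C_in − C).
Time constant τ = V/Q = 5.02/0.312 = 16.090 s.
C approaches C_in exponentially: C(t) = C_in + (C₀ − C_in) e^(−t/τ).
C(9.54) = 2.63 + (0.359 − 2.63)·e^(−9.54/16.090) = 2.63 + (-2.2710)·0.55271 = 1.3748 g/L.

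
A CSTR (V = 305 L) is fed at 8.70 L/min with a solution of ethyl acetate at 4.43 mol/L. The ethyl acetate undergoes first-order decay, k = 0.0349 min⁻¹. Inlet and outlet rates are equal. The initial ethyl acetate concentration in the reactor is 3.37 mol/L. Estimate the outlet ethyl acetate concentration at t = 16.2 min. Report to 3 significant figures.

2.49 mol/L

Species balance: V dC/dt = Q C_in − Q C − k V C.
This is linear with rate a = Q/V + k = 0.063425 min⁻¹.
C_ss = Q C_in/(Q + kV) = 1.9923 mol/L; C(t) = C_ss + (C₀ − C_ss) e^(−a t).
C(16.2) = 1.9923 + (1.3777)·e^(−0.063425·16.2) = 1.9923 + (1.3777)·0.35791 = 2.4854 mol/L.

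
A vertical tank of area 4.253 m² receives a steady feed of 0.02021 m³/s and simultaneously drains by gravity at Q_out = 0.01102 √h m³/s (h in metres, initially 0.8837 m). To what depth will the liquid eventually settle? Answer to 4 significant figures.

3.363 m

Level balance: A dh/dt = 0.02021 − 0.01102 √h. Setting dh/dt = 0:
Q_in = 0.01102 √h_ss ⇒ √h_ss = 0.02021/0.01102 = 1.83394.
h_ss = 1.83394² = 3.36333 m. (Since h₀ = 0.8837 m < h_ss, the level will rise toward this value.)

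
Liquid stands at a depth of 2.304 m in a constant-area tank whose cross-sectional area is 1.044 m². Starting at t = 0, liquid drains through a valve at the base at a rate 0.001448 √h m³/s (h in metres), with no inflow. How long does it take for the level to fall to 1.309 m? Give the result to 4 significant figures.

A dh/dt = −Q_out = −0.001448 √h.
∫ h^(−1/2) dh = −(0.001448/A) ∫ dt, giving 2√h = 2√h₀ − (0.001448/A) t.
t = 2A(√h₀ − √h)/0.001448 = 2·1.044·(√2.304 − √1.309)/0.001448
  = 2.08800 × (1.51789 − 1.14412) / 0.001448 = 538.984 s.

539.0 s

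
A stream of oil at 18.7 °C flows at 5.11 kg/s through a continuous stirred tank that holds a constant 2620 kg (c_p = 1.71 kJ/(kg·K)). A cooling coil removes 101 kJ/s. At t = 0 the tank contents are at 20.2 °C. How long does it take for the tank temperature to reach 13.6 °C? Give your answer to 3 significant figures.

361 s

M c_p dT/dt = ṁ c_p (T_in − T) − Q̇.
τ = M/ṁ = 512.72 s; T_ss = T_in − Q̇/(ṁ c_p) = 7.1414 °C.
T(t) = T_ss + (T₀ − T_ss) e^(−t/τ). Set T = 13.6:
e^(−t/τ) = (13.6 − 7.1414)/(20.2 − 7.1414) = 0.49459
t = −512.72 · ln(0.49459) = 360.97 s.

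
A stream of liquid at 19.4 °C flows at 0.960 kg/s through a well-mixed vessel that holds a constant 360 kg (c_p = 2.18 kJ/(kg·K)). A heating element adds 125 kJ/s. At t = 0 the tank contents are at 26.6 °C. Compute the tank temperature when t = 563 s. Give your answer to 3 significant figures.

67.4 °C

M c_p dT/dt = ṁ c_p (T_in − T) + Q̇.
Rearrange: dT/dt = (T_ss − T)/τ with τ = M/ṁ = 375.00 s and T_ss = T_in + Q̇/(ṁ c_p) = 79.129 °C.
Integrating: T(t) = T_ss + (T₀ − T_ss) e^(−t/τ).
T(563) = 79.129 + (-52.529)·e^(−563/375.00) = 79.129 + (-52.529)·0.22283 = 67.423 °C.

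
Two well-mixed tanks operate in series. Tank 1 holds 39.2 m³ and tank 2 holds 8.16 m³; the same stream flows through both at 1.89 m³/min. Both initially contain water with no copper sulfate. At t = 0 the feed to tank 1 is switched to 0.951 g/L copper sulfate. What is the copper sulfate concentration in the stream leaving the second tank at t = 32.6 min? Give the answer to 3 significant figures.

Time constants: τᵢ = Vᵢ/Q for each well-mixed tank.
τ₁ = 39.2/1.89 = 20.741 min; τ₂ = 8.16/1.89 = 4.3175 min.
Tank 1: C₁ = C_in(1 − e^(−t/τ₁)). Tank 2 (τ₁ ≠ τ₂): C₂ = C_in[1 − (τ₁ e^(−t/τ₁) − τ₂ e^(−t/τ₂))/(τ₁ − τ₂)].
At t = 32.6: e^(−t/τ₁) = 0.20767, e^(−t/τ₂) = 0.00052572.
C₂ = 0.951·[1 − (20.741·0.20767 − 4.3175·0.00052572)/(16.423)] = 0.951·0.73787 = 0.70171 g/L.

0.702 g/L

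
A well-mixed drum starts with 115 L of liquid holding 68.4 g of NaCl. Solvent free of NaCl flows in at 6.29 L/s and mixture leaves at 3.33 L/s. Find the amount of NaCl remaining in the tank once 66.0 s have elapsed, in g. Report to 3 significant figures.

Total volume: dV/dt = Q_in − Q_out = 2.9600 L/s, so V(t) = 115 + 2.9600 t and V(66.0) = 310.36 L.
No NaCl enters, so dm/dt = −Q_out · (m/V).
dm/m = −Q_out dt/(V₀ + 2.9600 t); integrating gives ln(m/m₀) = −(Q_out/(Q_in−Q_out)) ln(V/V₀).
m = m₀ (V₀/V)^(Q_out/(Q_in−Q_out)) = 68.4 × (115/310.36)^(1.1250) = 22.387 g.

22.4 g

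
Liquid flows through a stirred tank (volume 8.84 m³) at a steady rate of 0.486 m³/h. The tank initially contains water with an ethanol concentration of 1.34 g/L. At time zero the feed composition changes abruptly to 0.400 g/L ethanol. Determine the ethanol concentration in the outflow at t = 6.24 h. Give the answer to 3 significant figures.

Accumulation = in − out for the solute gives V dC/dt = Q(C_in − C).
Rewrite as dC/dt + C/τ = C_in/τ, τ = V/Q = 18.189 h.
Solution: C(t) = C_in + (C₀ − C_in) e^(−t/τ).
C(6.24) = 0.400 + (1.34 − 0.400)·e^(−6.24/18.189) = 0.400 + (0.94000)·0.70960 = 1.0670 g/L.

1.07 g/L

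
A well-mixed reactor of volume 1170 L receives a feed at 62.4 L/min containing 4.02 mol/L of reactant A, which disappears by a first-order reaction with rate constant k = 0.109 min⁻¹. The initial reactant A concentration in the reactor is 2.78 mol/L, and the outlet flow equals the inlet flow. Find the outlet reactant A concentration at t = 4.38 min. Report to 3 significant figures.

V dC/dt = Q(C_in − C) − k V C.
dC/dt = (Q/V) C_in − (Q/V + k) C; effective rate a = Q/V + k = 0.053333 + 0.109 = 0.16233 min⁻¹.
C_ss = Q C_in/(Q + kV) = 1.3207 mol/L; C(t) = C_ss + (C₀ − C_ss) e^(−a t).
C(4.38) = 1.3207 + (1.4593)·e^(−0.16233·4.38) = 1.3207 + (1.4593)·0.49114 = 2.0374 mol/L.

2.04 mol/L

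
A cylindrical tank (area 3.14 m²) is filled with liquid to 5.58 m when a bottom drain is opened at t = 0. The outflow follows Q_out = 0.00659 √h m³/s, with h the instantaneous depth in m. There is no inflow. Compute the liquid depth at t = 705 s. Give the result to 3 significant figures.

A dh/dt = −Q_out = −0.00659 √h.
This is separable: 2 d(√h)/dt = −0.00659/A, so √h = √h₀ − (0.00659/(2A)) t.
√h = √5.58 − 0.00659·705/(2·3.14) = 2.3622 − 0.73980 = 1.6224.
h = 1.6224² = 2.6322 m.

2.63 m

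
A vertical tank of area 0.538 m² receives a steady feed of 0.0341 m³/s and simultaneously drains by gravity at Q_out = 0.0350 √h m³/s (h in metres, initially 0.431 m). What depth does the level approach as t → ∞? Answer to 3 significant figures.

0.949 m

Unsteady balance on liquid volume: A dh/dt = Q_in − 0.0350 √h. At steady state dh/dt = 0:
Q_in = 0.0350 √h_ss ⇒ √h_ss = 0.0341/0.0350 = 0.97429.
h_ss = 0.97429² = 0.94923 m. (Since h₀ = 0.431 m < h_ss, the level will rise toward this value.)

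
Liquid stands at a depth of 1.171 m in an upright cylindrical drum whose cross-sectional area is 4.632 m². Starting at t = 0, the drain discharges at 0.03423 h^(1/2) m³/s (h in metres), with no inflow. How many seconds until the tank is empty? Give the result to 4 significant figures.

With no inflow, A dh/dt = −0.03423 √h.
This is separable: 2 d(√h)/dt = −0.03423/A, so √h = √h₀ − (0.03423/(2A)) t.
Set h = 0: 2√h₀ = (0.03423/A) t_empty ⇒ t_empty = 2A√h₀/0.03423.
t_empty = 2·4.632·√1.171/0.03423 = 9.26400·1.08213/0.03423 = 292.867 s.

292.9 s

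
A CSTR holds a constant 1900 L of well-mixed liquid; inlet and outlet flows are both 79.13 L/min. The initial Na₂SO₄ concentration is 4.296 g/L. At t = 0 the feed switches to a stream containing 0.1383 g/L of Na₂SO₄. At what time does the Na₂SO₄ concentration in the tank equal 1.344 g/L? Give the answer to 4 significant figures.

Mass balance on the solute (V constant): V dC/dt = Q(C_in − C), so τ = V/Q = 24.0111 min.
C(t) = C_in + (C₀ − C_in) e^(−t/τ). Set C = 1.344 and solve for t:
e^(−t/τ) = (C − C_in)/(C₀ − C_in) = (1.344 − 0.1383)/(4.296 − 0.1383) = 0.289992
t = −τ ln(…) = 24.0111 × 1.23790 = 29.7234 min.

29.72 min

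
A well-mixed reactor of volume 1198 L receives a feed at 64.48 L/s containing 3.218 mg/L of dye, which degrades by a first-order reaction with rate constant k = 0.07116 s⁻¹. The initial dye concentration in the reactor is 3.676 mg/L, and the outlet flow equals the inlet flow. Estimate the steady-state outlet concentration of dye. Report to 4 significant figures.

V dC/dt = Q(C_in − C) − k V C.
At steady state: 0 = Q C_in − (Q + kV) C_ss, so C_ss = Q C_in/(Q + kV).
C_ss = 64.48·3.218/(64.48 + 0.07116·1198) = 207.497/149.730 = 1.38581 mg/L.

1.386 mg/L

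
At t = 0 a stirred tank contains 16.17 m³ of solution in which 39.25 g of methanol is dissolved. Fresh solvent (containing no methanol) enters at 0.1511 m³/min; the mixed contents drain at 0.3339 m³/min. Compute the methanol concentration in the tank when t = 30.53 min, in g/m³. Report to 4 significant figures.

Let m(t) be the amount of methanol. Volume: V(t) = V₀ + (Q_in − Q_out) t = 16.17 − 0.182800 t; V(30.53) = 10.5891 m³.
Species balance (pure solvent in): dm/dt = −Q_out · m/V(t).
Separate: dm/m = −Q_out dt/V(t) ⇒ ln(m/m₀) = −(Q_out/(Q_in−Q_out)) ln(V/V₀).
m = m₀ (V₀/V)^(Q_out/(Q_in−Q_out)) = 39.25 × (16.17/10.5891)^(-1.82659) = 18.1143 g.
C = m/V = 18.1143/10.5891 = 1.71065 g/m³.

1.711 g/m³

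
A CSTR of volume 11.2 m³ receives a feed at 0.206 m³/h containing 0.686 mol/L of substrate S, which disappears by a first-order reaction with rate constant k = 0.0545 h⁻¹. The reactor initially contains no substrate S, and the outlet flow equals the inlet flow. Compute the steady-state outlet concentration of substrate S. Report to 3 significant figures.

0.173 mol/L

Species balance: V dC/dt = Q C_in − Q C − k V C.
Steady state (dC/dt = 0): C_ss = Q C_in/(Q + kV) = C_in/(1 + kV/Q).
C_ss = 0.206·0.686/(0.206 + 0.0545·11.2) = 0.14132/0.81640 = 0.17310 mol/L.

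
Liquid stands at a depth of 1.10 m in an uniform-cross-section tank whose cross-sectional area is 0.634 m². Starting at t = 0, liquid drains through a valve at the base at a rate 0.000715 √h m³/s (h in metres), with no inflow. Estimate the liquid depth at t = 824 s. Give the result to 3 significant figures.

A dh/dt = −Q_out = −0.000715 √h.
∫ h^(−1/2) dh = −(0.000715/A) ∫ dt, giving 2√h = 2√h₀ − (0.000715/A) t.
√h = √1.10 − 0.000715·824/(2·0.634) = 1.0488 − 0.46464 = 0.58417.
h = 0.58417² = 0.34126 m.

0.341 m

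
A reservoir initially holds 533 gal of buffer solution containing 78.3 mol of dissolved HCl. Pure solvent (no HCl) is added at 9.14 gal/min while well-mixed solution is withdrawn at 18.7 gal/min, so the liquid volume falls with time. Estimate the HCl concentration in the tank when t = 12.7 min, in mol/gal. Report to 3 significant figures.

0.115 mol/gal

Total volume: dV/dt = Q_in − Q_out = -9.5600 gal/min, so V(t) = 533 − 9.5600 t and V(12.7) = 411.59 gal.
Solute balance: dm/dt = 0 − Q_out C = −Q_out m/V(t).
dm/m = −Q_out dt/(V₀ − 9.5600 t); integrating gives ln(m/m₀) = −(Q_out/(Q_in−Q_out)) ln(V/V₀).
m = m₀ (V₀/V)^(Q_out/(Q_in−Q_out)) = 78.3 × (533/411.59)^(-1.9561) = 47.224 mol.
C = m/V = 47.224/411.59 = 0.11474 mol/gal.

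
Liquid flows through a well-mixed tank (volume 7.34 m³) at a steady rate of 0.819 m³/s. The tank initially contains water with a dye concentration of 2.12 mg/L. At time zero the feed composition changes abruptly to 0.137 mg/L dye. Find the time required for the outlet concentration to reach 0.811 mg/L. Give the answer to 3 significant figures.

Species balance: V dC/dt = Q(C_in − C) ⇒ τ = V/Q = 8.9621 s.
C(t) = C_in + (C₀ − C_in) e^(−t/τ). Set C = 0.811 and solve for t:
e^(−t/τ) = (C − C_in)/(C₀ − C_in) = (0.811 − 0.137)/(2.12 − 0.137) = 0.33989
t = −τ ln(…) = 8.9621 × 1.0791 = 9.6714 s.

9.67 s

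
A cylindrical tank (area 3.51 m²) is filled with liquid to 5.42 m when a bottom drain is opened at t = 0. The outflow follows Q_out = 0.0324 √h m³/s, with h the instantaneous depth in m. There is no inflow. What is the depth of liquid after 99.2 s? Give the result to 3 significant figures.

3.50 m

With no inflow, A dh/dt = −0.0324 √h.
This is separable: 2 d(√h)/dt = −0.0324/A, so √h = √h₀ − (0.0324/(2A)) t.
√h = √5.42 − 0.0324·99.2/(2·3.51) = 2.3281 − 0.45785 = 1.8702.
h = 1.8702² = 3.4978 m.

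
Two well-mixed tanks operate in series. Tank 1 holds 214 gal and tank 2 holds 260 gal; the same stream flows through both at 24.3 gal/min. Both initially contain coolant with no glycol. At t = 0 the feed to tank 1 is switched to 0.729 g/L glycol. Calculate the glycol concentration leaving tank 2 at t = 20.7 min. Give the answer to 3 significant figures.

Each tank obeys Vᵢ dCᵢ/dt = Q(Cᵢ₋₁ − Cᵢ), so τᵢ = Vᵢ/Q.
τ₁ = 214/24.3 = 8.8066 min; τ₂ = 260/24.3 = 10.700 min.
Tank 1: C₁ = C_in(1 − e^(−t/τ₁)). Tank 2 (τ₁ ≠ τ₂): C₂ = C_in[1 − (τ₁ e^(−t/τ₁) − τ₂ e^(−t/τ₂))/(τ₁ − τ₂)].
At t = 20.7: e^(−t/τ₁) = 0.095320, e^(−t/τ₂) = 0.14447.
C₂ = 0.729·[1 − (8.8066·0.095320 − 10.700·0.14447)/(-1.8930)] = 0.729·0.62685 = 0.45698 g/L.

0.457 g/L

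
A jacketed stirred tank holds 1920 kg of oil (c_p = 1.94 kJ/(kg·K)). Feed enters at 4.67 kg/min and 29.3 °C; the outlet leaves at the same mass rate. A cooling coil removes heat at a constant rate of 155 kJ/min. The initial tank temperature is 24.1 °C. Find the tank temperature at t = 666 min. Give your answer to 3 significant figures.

14.5 °C

Unsteady energy balance on the tank contents: M c_p dT/dt = ṁ c_p (T_in − T) − 155.
Rearrange: dT/dt = (T_ss − T)/τ with τ = M/ṁ = 411.13 min and T_ss = T_in − Q̇/(ṁ c_p) = 12.191 °C.
Integrating: T(t) = T_ss + (T₀ − T_ss) e^(−t/τ).
T(666) = 12.191 + (11.909)·e^(−666/411.13) = 12.191 + (11.909)·0.19792 = 14.548 °C.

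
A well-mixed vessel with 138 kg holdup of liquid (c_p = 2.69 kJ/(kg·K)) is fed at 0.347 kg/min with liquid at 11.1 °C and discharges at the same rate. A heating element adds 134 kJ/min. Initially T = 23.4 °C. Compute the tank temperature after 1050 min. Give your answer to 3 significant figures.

145 °C

First-law balance (no shaft work): M c_p dT/dt = ṁ c_p (T_in − T) + 134.
Rearrange: dT/dt = (T_ss − T)/τ with τ = M/ṁ = 397.69 min and T_ss = T_in + Q̇/(ṁ c_p) = 154.66 °C.
Integrating: T(t) = T_ss + (T₀ − T_ss) e^(−t/τ).
T(1050) = 154.66 + (-131.26)·e^(−1050/397.69) = 154.66 + (-131.26)·0.071346 = 145.29 °C.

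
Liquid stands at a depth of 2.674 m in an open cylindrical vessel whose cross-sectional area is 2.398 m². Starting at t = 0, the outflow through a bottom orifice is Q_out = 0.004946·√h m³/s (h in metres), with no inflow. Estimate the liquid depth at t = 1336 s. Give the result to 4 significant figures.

With no inflow, A dh/dt = −0.004946 √h.
∫ h^(−1/2) dh = −(0.004946/A) ∫ dt, giving 2√h = 2√h₀ − (0.004946/A) t.
√h = √2.674 − 0.004946·1336/(2·2.398) = 1.63524 − 1.37778 = 0.257452.
h = 0.257452² = 0.0662816 m.

0.06628 m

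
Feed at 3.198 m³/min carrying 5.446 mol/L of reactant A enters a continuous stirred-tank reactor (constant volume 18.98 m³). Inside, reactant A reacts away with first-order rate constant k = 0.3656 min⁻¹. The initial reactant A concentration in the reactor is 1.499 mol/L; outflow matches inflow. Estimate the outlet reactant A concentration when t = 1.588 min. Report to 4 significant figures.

1.624 mol/L

V dC/dt = Q(C_in − C) − k V C.
dC/dt = (Q/V) C_in − (Q/V + k) C; effective rate a = Q/V + k = 0.168493 + 0.3656 = 0.534093 min⁻¹.
C_ss = Q C_in/(Q + kV) = 1.71808 mol/L; C(t) = C_ss + (C₀ − C_ss) e^(−a t).
C(1.588) = 1.71808 + (-0.219078)·e^(−0.534093·1.588) = 1.71808 + (-0.219078)·0.428211 = 1.62427 mol/L.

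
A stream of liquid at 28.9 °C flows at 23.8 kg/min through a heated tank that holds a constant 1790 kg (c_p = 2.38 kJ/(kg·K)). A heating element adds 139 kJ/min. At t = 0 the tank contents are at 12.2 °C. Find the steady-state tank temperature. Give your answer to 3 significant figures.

31.4 °C

Heat balance on the well-mixed liquid: M c_p dT/dt = ṁ c_p (T_in − T) + 139.
At steady state dT/dt = 0 ⇒ T_ss = T_in + Q̇/(ṁ c_p) = 28.9 + 139/(23.8·2.38) = 31.354 °C.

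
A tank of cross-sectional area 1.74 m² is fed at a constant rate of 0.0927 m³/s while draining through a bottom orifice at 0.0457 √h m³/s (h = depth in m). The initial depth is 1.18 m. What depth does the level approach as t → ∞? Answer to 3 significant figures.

A dh/dt = Q_in − 0.0457 √h. Steady state requires inflow = outflow:
Q_in = 0.0457 √h_ss ⇒ √h_ss = 0.0927/0.0457 = 2.0284.
h_ss = 2.0284² = 4.1146 m. (Since h₀ = 1.18 m < h_ss, the level will rise toward this value.)

4.11 m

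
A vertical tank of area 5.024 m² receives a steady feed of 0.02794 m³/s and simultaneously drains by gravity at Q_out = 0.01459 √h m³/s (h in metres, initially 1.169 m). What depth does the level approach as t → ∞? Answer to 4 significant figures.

3.667 m

Mass balance (ρ constant): A dh/dt = Q_in − 0.01459 √h. At steady state dh/dt = 0:
Q_in = 0.01459 √h_ss ⇒ √h_ss = 0.02794/0.01459 = 1.91501.
h_ss = 1.91501² = 3.66726 m. (Since h₀ = 1.169 m < h_ss, the level will rise toward this value.)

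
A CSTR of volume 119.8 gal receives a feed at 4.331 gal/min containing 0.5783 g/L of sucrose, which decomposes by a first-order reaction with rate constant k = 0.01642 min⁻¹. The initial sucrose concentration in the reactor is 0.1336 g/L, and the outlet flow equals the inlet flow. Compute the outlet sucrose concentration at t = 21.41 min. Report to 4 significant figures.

0.3120 g/L

V dC/dt = Q(C_in − C) − k V C.
dC/dt = (Q/V) C_in − (Q/V + k) C; effective rate a = Q/V + k = 0.0361519 + 0.01642 = 0.0525719 min⁻¹.
C_ss = Q C_in/(Q + kV) = 0.397677 g/L; C(t) = C_ss + (C₀ − C_ss) e^(−a t).
C(21.41) = 0.397677 + (-0.264077)·e^(−0.0525719·21.41) = 0.397677 + (-0.264077)·0.324469 = 0.311992 g/L.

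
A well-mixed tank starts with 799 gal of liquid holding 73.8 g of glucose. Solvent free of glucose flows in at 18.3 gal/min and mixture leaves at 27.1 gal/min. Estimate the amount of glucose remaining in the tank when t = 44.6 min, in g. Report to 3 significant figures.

Total volume: dV/dt = Q_in − Q_out = -8.8000 gal/min, so V(t) = 799 − 8.8000 t and V(44.6) = 406.52 gal.
No glucose enters, so dm/dt = −Q_out · (m/V).
Separate: dm/m = −Q_out dt/V(t) ⇒ ln(m/m₀) = −(Q_out/(Q_in−Q_out)) ln(V/V₀).
m = m₀ (V₀/V)^(Q_out/(Q_in−Q_out)) = 73.8 × (799/406.52)^(-3.0795) = 9.2112 g.

9.21 g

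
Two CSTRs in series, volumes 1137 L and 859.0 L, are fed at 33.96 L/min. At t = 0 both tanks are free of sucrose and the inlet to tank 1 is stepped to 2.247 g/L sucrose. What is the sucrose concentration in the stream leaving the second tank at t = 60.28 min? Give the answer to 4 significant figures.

Time constants: τᵢ = Vᵢ/Q for each well-mixed tank.
τ₁ = 1137/33.96 = 33.4806 min; τ₂ = 859.0/33.96 = 25.2945 min.
Tank 1: C₁ = C_in(1 − e^(−t/τ₁)). Tank 2 (τ₁ ≠ τ₂): C₂ = C_in[1 − (τ₁ e^(−t/τ₁) − τ₂ e^(−t/τ₂))/(τ₁ − τ₂)].
At t = 60.28: e^(−t/τ₁) = 0.165225, e^(−t/τ₂) = 0.0922613.
C₂ = 2.247·[1 − (33.4806·0.165225 − 25.2945·0.0922613)/(8.18610)] = 2.247·0.609323 = 1.36915 g/L.

1.369 g/L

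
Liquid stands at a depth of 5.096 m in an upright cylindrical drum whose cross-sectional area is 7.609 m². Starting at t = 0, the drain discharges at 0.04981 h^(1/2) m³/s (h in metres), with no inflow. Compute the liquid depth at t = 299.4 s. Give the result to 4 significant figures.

Volume balance on the tank: A dh/dt = −0.04981 √h.
This is separable: 2 d(√h)/dt = −0.04981/A, so √h = √h₀ − (0.04981/(2A)) t.
√h = √5.096 − 0.04981·299.4/(2·7.609) = 2.25743 − 0.979965 = 1.27747.
h = 1.27747² = 1.63192 m.

1.632 m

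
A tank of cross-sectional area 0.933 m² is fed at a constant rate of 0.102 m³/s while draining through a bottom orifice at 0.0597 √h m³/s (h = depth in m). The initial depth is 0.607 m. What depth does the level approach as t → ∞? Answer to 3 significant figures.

2.92 m

Accumulation of liquid (constant cross-section A): A dh/dt = Q_in − 0.0597 √h. At steady state dh/dt = 0:
Q_in = 0.0597 √h_ss ⇒ √h_ss = 0.102/0.0597 = 1.7085.
h_ss = 1.7085² = 2.9191 m. (Since h₀ = 0.607 m < h_ss, the level will rise toward this value.)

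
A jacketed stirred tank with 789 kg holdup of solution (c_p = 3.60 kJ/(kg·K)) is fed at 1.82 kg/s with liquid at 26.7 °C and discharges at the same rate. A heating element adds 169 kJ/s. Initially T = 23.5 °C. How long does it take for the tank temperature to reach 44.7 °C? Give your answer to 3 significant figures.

M c_p dT/dt = ṁ c_p (T_in − T) + Q̇.
τ = M/ṁ = 433.52 s; T_ss = T_in + Q̇/(ṁ c_p) = 52.494 °C.
T(t) = T_ss + (T₀ − T_ss) e^(−t/τ). Set T = 44.7:
e^(−t/τ) = (44.7 − 52.494)/(23.5 − 52.494) = 0.26881
t = −433.52 · ln(0.26881) = 569.54 s.

570 s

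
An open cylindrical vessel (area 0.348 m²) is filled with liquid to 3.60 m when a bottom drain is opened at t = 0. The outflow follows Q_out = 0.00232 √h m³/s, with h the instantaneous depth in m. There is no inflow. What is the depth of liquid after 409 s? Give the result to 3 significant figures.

Accumulation of liquid (constant cross-section A): A dh/dt = −0.00232 √h.
∫ h^(−1/2) dh = −(0.00232/A) ∫ dt, giving 2√h = 2√h₀ − (0.00232/A) t.
√h = √3.60 − 0.00232·409/(2·0.348) = 1.8974 − 1.3633 = 0.53403.
h = 0.53403² = 0.28519 m.

0.285 m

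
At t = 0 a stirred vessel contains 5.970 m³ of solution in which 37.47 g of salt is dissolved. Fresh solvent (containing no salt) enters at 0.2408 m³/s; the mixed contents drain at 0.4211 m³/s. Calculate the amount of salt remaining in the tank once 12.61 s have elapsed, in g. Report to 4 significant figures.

Total volume: dV/dt = Q_in − Q_out = -0.180300 m³/s, so V(t) = 5.970 − 0.180300 t and V(12.61) = 3.69642 m³.
No salt enters, so dm/dt = −Q_out · (m/V).
dm/m = −Q_out dt/(V₀ − 0.180300 t); integrating gives ln(m/m₀) = −(Q_out/(Q_in−Q_out)) ln(V/V₀).
m = m₀ (V₀/V)^(Q_out/(Q_in−Q_out)) = 37.47 × (5.970/3.69642)^(-2.33555) = 12.2303 g.

12.23 g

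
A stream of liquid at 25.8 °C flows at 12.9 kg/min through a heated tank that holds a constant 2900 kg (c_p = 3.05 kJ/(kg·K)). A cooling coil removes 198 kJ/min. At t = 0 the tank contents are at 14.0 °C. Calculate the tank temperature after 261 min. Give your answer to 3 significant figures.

18.6 °C

Unsteady energy balance on the tank contents: M c_p dT/dt = ṁ c_p (T_in − T) − 198.
Rearrange: dT/dt = (T_ss − T)/τ with τ = M/ṁ = 224.81 min and T_ss = T_in − Q̇/(ṁ c_p) = 20.768 °C.
Integrating: T(t) = T_ss + (T₀ − T_ss) e^(−t/τ).
T(261) = 20.768 + (-6.7676)·e^(−261/224.81) = 20.768 + (-6.7676)·0.31317 = 18.648 °C.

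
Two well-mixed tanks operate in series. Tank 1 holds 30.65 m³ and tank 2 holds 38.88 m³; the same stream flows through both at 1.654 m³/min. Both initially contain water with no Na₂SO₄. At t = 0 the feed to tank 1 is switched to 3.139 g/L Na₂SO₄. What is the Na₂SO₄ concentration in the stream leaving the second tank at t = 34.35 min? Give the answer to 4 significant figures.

1.531 g/L

Each tank obeys Vᵢ dCᵢ/dt = Q(Cᵢ₋₁ − Cᵢ), so τᵢ = Vᵢ/Q.
τ₁ = 30.65/1.654 = 18.5308 min; τ₂ = 38.88/1.654 = 23.5067 min.
Tank 1: C₁ = C_in(1 − e^(−t/τ₁)). Tank 2 (τ₁ ≠ τ₂): C₂ = C_in[1 − (τ₁ e^(−t/τ₁) − τ₂ e^(−t/τ₂))/(τ₁ − τ₂)].
At t = 34.35: e^(−t/τ₁) = 0.156662, e^(−t/τ₂) = 0.231937.
C₂ = 3.139·[1 − (18.5308·0.156662 − 23.5067·0.231937)/(-4.97582)] = 3.139·0.487723 = 1.53096 g/L.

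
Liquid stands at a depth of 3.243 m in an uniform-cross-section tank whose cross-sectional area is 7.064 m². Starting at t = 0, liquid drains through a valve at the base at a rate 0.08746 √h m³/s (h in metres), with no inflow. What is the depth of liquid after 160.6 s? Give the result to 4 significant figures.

A dh/dt = −Q_out = −0.08746 √h.
This is separable: 2 d(√h)/dt = −0.08746/A, so √h = √h₀ − (0.08746/(2A)) t.
√h = √3.243 − 0.08746·160.6/(2·7.064) = 1.80083 − 0.994201 = 0.806632.
h = 0.806632² = 0.650655 m.

0.6507 m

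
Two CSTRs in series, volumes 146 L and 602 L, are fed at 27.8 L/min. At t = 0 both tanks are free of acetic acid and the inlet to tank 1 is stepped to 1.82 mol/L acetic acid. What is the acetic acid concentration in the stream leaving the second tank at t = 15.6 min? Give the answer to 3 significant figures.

0.681 mol/L

Species balance on tank i: dCᵢ/dt = (Cᵢ₋₁ − Cᵢ)/τᵢ with τᵢ = Vᵢ/Q.
τ₁ = 146/27.8 = 5.2518 min; τ₂ = 602/27.8 = 21.655 min.
Solving the cascade with C₁(0)=C₂(0)=0 gives C₂(t) = C_in[1 − (τ₁ e^(−t/τ₁) − τ₂ e^(−t/τ₂))/(τ₁ − τ₂)].
At t = 15.6: e^(−t/τ₁) = 0.051282, e^(−t/τ₂) = 0.48656.
C₂ = 1.82·[1 − (5.2518·0.051282 − 21.655·0.48656)/(-16.403)] = 1.82·0.37408 = 0.68082 mol/L.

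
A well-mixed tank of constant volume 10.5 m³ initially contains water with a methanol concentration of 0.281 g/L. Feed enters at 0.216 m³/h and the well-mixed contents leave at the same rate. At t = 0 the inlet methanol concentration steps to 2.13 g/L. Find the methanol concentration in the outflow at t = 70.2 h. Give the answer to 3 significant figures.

1.69 g/L

Accumulation = in − out for the solute gives V dC/dt = Q(C_in − C).
Time constant τ = V/Q = 10.5/0.216 = 48.611 h.
Solution: C(t) = C_in + (C₀ − C_in) e^(−t/τ).
C(70.2) = 2.13 + (0.281 − 2.13)·e^(−70.2/48.611) = 2.13 + (-1.8490)·0.23595 = 1.6937 g/L.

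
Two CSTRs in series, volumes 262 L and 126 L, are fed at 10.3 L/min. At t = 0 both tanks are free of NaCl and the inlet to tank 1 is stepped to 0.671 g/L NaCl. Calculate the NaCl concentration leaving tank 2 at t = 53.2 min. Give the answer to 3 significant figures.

0.519 g/L

Species balance on tank i: dCᵢ/dt = (Cᵢ₋₁ − Cᵢ)/τᵢ with τᵢ = Vᵢ/Q.
τ₁ = 262/10.3 = 25.437 min; τ₂ = 126/10.3 = 12.233 min.
Solving the cascade with C₁(0)=C₂(0)=0 gives C₂(t) = C_in[1 − (τ₁ e^(−t/τ₁) − τ₂ e^(−t/τ₂))/(τ₁ − τ₂)].
At t = 53.2: e^(−t/τ₁) = 0.12351, e^(−t/τ₂) = 0.012921.
C₂ = 0.671·[1 − (25.437·0.12351 − 12.233·0.012921)/(13.204)] = 0.671·0.77404 = 0.51938 g/L.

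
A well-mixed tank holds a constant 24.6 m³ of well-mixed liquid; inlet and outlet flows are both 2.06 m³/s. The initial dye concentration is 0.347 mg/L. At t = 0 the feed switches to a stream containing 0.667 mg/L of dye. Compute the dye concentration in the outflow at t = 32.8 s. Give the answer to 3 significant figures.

0.646 mg/L

Accumulation = in − out for the solute gives V dC/dt = Q(C_in − C).
So dC/dt = (C_in − C)/τ with τ = V/Q = 24.6/2.06 = 11.942 s.
C approaches C_in exponentially: C(t) = C_in + (C₀ − C_in) e^(−t/τ).
C(32.8) = 0.667 + (0.347 − 0.667)·e^(−32.8/11.942) = 0.667 + (-0.32000)·0.064141 = 0.64647 mg/L.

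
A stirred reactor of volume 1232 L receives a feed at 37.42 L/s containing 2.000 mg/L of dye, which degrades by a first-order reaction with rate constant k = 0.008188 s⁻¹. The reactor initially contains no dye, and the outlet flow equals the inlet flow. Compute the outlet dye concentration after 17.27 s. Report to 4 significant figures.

0.7660 mg/L

V dC/dt = Q(C_in − C) − k V C.
dC/dt = (Q/V) C_in − (Q/V + k) C; effective rate a = Q/V + k = 0.0303734 + 0.008188 = 0.0385614 s⁻¹.
C_ss = Q C_in/(Q + kV) = 1.57533 mg/L; C(t) = C_ss + (C₀ − C_ss) e^(−a t).
C(17.27) = 1.57533 + (-1.57533)·e^(−0.0385614·17.27) = 1.57533 + (-1.57533)·0.513783 = 0.765951 mg/L.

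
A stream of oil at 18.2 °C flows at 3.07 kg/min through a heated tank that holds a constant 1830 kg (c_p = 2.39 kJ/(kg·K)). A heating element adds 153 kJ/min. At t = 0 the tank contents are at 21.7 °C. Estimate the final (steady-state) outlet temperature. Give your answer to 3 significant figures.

M c_p dT/dt = ṁ c_p (T_in − T) + Q̇.
At steady state dT/dt = 0 ⇒ T_ss = T_in + Q̇/(ṁ c_p) = 18.2 + 153/(3.07·2.39) = 39.052 °C.

39.1 °C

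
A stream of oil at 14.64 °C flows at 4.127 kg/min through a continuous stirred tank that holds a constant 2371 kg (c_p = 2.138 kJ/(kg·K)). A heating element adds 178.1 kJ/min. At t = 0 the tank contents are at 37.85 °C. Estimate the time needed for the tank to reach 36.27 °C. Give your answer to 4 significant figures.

424.4 min

M c_p dT/dt = ṁ c_p (T_in − T) + Q̇.
τ = M/ṁ = 574.509 min; T_ss = T_in + Q̇/(ṁ c_p) = 34.8247 °C.
T(t) = T_ss + (T₀ − T_ss) e^(−t/τ). Set T = 36.27:
e^(−t/τ) = (36.27 − 34.8247)/(37.85 − 34.8247) = 0.477742
t = −574.509 · ln(0.477742) = 424.381 min.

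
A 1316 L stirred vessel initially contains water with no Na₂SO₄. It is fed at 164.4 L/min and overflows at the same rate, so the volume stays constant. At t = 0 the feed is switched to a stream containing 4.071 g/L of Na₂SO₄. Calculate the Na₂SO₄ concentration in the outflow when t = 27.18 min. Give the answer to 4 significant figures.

Unsteady species balance (constant V, well mixed): V dC/dt = Q(C_in − C).
So dC/dt = (C_in − C)/τ with τ = V/Q = 1316/164.4 = 8.00487 min.
Solution: C(t) = C_in + (C₀ − C_in) e^(−t/τ).
C(27.18) = 4.071 + (0 − 4.071)·e^(−27.18/8.00487) = 4.071 + (-4.07100)·0.0335260 = 3.93452 g/L.

3.935 g/L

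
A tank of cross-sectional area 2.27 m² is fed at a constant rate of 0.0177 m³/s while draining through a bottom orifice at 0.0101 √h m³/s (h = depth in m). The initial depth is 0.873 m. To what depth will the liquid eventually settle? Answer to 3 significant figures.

3.07 m

Volume balance on the tank: A dh/dt = Q_in − 0.0101 √h. At steady state dh/dt = 0:
Q_in = 0.0101 √h_ss ⇒ √h_ss = 0.0177/0.0101 = 1.7525.
h_ss = 1.7525² = 3.0712 m. (Since h₀ = 0.873 m < h_ss, the level will rise toward this value.)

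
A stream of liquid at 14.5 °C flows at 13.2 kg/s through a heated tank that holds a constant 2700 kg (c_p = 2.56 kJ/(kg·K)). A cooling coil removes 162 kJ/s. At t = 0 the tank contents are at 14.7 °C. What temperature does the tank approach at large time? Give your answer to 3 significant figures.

M c_p dT/dt = ṁ c_p (T_in − T) − Q̇.
At steady state dT/dt = 0 ⇒ T_ss = T_in − Q̇/(ṁ c_p) = 14.5 − 162/(13.2·2.56) = 9.7060 °C.

9.71 °C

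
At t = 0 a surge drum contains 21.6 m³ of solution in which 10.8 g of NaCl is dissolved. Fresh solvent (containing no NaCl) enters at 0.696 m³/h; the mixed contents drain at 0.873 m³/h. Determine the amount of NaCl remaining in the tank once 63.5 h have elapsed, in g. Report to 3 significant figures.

0.288 g

Total volume: dV/dt = Q_in − Q_out = -0.17700 m³/h, so V(t) = 21.6 − 0.17700 t and V(63.5) = 10.360 m³.
No NaCl enters, so dm/dt = −Q_out · (m/V).
dm/m = −Q_out dt/(V₀ − 0.17700 t); integrating gives ln(m/m₀) = −(Q_out/(Q_in−Q_out)) ln(V/V₀).
m = m₀ (V₀/V)^(Q_out/(Q_in−Q_out)) = 10.8 × (21.6/10.360)^(-4.9322) = 0.28820 g.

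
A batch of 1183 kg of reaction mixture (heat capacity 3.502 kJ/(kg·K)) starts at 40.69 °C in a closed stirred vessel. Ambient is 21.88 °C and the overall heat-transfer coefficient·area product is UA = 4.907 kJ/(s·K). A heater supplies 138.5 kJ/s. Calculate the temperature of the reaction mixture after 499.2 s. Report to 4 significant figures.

44.89 °C

Lumped-capacitance energy balance: M c_p dT/dt = UA(T_amb − T) + Q̇.
dT/dt = (T_ss − T)/τ with T_ss = T_amb + Q̇/UA = 21.88 + 138.5/4.907 = 50.1050 °C, τ = M c_p/UA = 1183·3.502/4.907 = 844.277 s.
Solution: T(t) = T_ss + (T₀ − T_ss) e^(−t/τ).
T(499.2) = 50.1050 + (-9.41498)·0.553621 = 44.8927 °C.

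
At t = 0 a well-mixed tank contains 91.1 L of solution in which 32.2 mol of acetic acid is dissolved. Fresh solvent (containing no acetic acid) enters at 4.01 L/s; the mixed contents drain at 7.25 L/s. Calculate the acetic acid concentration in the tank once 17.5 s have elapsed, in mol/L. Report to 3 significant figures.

Let m(t) be the amount of acetic acid. Volume: V(t) = V₀ + (Q_in − Q_out) t = 91.1 − 3.2400 t; V(17.5) = 34.400 L.
Solute balance: dm/dt = 0 − Q_out C = −Q_out m/V(t).
dm/m = −Q_out dt/(V₀ − 3.2400 t); integrating gives ln(m/m₀) = −(Q_out/(Q_in−Q_out)) ln(V/V₀).
m = m₀ (V₀/V)^(Q_out/(Q_in−Q_out)) = 32.2 × (91.1/34.400)^(-2.2377) = 3.6427 mol.
C = m/V = 3.6427/34.400 = 0.10589 mol/L.

0.106 mol/L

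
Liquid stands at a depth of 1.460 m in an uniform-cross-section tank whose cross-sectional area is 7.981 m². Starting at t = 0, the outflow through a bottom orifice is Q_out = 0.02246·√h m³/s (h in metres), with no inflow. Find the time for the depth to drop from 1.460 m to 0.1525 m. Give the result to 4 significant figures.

581.2 s

Unsteady balance on liquid volume: A dh/dt = −0.02246 √h.
∫ h^(−1/2) dh = −(0.02246/A) ∫ dt, giving 2√h = 2√h₀ − (0.02246/A) t.
t = 2A(√h₀ − √h)/0.02246 = 2·7.981·(√1.460 − √0.1525)/0.02246
  = 15.9620 × (1.20830 − 0.390512) / 0.02246 = 581.193 s.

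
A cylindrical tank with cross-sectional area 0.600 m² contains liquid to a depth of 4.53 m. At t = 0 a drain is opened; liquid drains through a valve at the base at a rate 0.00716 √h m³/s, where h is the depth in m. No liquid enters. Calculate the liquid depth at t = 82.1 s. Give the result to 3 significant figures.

Volume balance on the tank: A dh/dt = −0.00716 √h.
Separate and integrate: 2(√h − √h₀) = −(0.00716/A) t.
√h = √4.53 − 0.00716·82.1/(2·0.600) = 2.1284 − 0.48986 = 1.6385.
h = 1.6385² = 2.6847 m.

2.68 m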